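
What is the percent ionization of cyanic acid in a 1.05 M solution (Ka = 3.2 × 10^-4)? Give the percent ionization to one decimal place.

HOCN ⇌ OCN- + H+; let x = [H+] at equilibrium.
x ≈ √(Ka·C₀) = √(3.2 × 10^-4 × 1.05) = 1.83 × 10^-2 M
% ionization = x/C₀ × 100% = 1.83 × 10^-2/1.05 × 100% = 1.7%

1.7%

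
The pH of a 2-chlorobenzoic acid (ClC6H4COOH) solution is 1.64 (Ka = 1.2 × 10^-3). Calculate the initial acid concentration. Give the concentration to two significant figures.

C₀ = 4.6 × 10^-1 M

[H+] = 10^(-1.64) = 2.29 × 10^-2 M = x
Ka = x²/(C₀ − x) ⇒ C₀ = x + x²/Ka
C₀ = 2.29 × 10^-2 + (2.29 × 10^-2)²/(1.2 × 10^-3) = 4.60 × 10^-1 M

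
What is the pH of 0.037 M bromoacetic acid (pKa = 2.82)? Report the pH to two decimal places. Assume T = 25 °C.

pH = 2.17

BrCH2COOH ⇌ BrCH2COO- + H+
Ka = 10^(−2.82) = 1.51 × 10^-3
From the ICE table, Ka = x²/(0.037 − x) = 1.51 × 10^-3.
x is not negligible relative to C₀; solve x² + 0.00151·x − 5.59e-05 = 0.
x = (−Ka + √(Ka² + 4·Ka·C₀))/2 = 6.76 × 10^-3 M
pH = −log[H+] = −log(6.76 × 10^-3) = 2.17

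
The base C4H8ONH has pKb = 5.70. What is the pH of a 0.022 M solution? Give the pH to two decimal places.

pH = 10.32

C4H8ONH + H2O ⇌ C4H8ONH2+ + OH-
Kb = 10^(−5.70) = 2.00 × 10^-6
From the ICE table, Kb = [OH-]²/(0.022 − [OH-]) = 2.00 × 10^-6.
Neglecting [OH-] in the denominator: [OH-] = √(2.00 × 10^-6 × 0.022) = 2.10 × 10^-4 M
pOH = 3.68, so pH = 14.00 − pOH = 10.32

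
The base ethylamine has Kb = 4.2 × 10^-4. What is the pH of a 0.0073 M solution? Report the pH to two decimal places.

pH = 11.19

C2H5NH2 + H2O ⇌ C2H5NH3+ + OH-
Kb = [OH-]²/(0.0073 − [OH-]) = 4.2 × 10^-4
[OH-] is not negligible relative to C₀; solve [OH-]² + 0.00042·[OH-] − 3.07e-06 = 0.
[OH-] = [−0.00042 + √(0.00042² + 1.23e-05)]/2 = 1.55 × 10^-3 M
pOH = −log(1.55 × 10^-3) = 2.81; pH = 14.00 − 2.81 = 11.19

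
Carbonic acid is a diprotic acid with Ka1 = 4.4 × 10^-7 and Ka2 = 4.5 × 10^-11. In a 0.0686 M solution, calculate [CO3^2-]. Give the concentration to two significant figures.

First ionization gives [H+] ≈ [HCO3-] = 1.74 × 10^-4 M.
Second step: Ka2 = [H+][CO3^2-]/[HCO3-] ≈ [CO3^2-] (since [H+] ≈ [HCO3-]).
So [CO3^2-] ≈ Ka2.

4.5 × 10^-11 M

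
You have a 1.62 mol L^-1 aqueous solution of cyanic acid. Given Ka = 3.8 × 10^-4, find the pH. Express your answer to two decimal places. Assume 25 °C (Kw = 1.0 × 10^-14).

pH = 1.61

HOCN ⇌ OCN- + H+
From the ICE table, Ka = x²/(1.62 − x) = 3.8 × 10^-4.
Since Ka ≪ C₀, x ≈ √(Ka·C₀) = 2.48 × 10^-2 M.
Check: 1.5% ionized — well under 5%, approximation valid.
pH = −log[H+] = −log(2.48 × 10^-2) = 1.61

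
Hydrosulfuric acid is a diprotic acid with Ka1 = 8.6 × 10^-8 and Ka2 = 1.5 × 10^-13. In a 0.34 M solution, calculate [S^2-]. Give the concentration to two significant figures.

First ionization gives [H+] ≈ [HS-] = 1.71 × 10^-4 M.
Second step: Ka2 = [H+][S^2-]/[HS-] ≈ [S^2-] (since [H+] ≈ [HS-]).
So [S^2-] ≈ Ka2.

1.5 × 10^-13 M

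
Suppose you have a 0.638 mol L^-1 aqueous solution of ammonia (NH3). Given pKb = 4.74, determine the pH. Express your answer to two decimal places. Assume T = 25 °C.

NH3 + H2O ⇌ NH4+ + OH-
Kb = 10^(−4.74) = 1.82 × 10^-5
Kb = [OH-]²/(0.638 − [OH-]) = 1.82 × 10^-5
Since Kb ≪ C₀, [OH-] ≈ √(Kb·C₀) = 3.41 × 10^-3 M.
pOH = 2.47, so pH = 14.00 − pOH = 11.53

pH = 11.53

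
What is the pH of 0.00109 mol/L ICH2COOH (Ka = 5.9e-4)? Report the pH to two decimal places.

pH = 3.25

ICH2COOH ⇌ ICH2COO- + H+
Let x = [H+] at equilibrium. Ka = x²/(0.00109 − x).
The 5% rule fails; solving x² + Ka·x − Ka·C₀ = 0 exactly:
x = (−Ka + √(Ka² + 4·Ka·C₀))/2 = 5.59 × 10^-4 M
pH = −log[H+] = −log(5.59 × 10^-4) = 3.25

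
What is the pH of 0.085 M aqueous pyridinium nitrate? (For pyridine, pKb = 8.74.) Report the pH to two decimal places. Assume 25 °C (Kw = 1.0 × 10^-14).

C5H5NH+ is the conjugate acid of the weak base C5H5N.
Kb = 10^(−8.74) = 1.82 × 10^-9
Ka = Kw/Kb = 1.0×10^-14 / 1.82 × 10^-9 = 5.49 × 10^-6
Ka = [H+]²/(0.085 − [H+]) = 5.49 × 10^-6
Assume [H+] ≪ 0.085: [H+] ≈ √(5.49 × 10^-6 × 0.085) = 6.83 × 10^-4 M
([H+]/C₀ = 0.8% < 5%, so the approximation holds.)
pH = −log(6.83 × 10^-4) = 3.17

pH = 3.17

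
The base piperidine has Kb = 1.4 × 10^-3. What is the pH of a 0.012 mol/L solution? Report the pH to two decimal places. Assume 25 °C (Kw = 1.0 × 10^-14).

pH = 11.54

C5H10NH + H2O ⇌ C5H10NH2+ + OH-
Let x = [OH-] at equilibrium. Kb = x²/(0.012 − x).
x is not negligible relative to C₀; solve x² + 0.0014·x − 1.68e-05 = 0.
x = (−Kb + √(Kb² + 4·Kb·C₀))/2 = 3.46 × 10^-3 M
pOH = 2.46, so pH = 14.00 − pOH = 11.54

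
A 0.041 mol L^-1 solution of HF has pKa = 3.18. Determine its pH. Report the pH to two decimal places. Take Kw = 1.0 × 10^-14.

HF ⇌ F- + H+
Ka = 10^(−3.18) = 6.61 × 10^-4
Ka = x²/(0.041 − x) = 6.61 × 10^-4
x is not negligible relative to C₀; solve x² + 0.000661·x − 2.71e-05 = 0.
x = [−0.000661 + √(0.000661² + 0.000108)]/2 = 4.89 × 10^-3 M
pH = −log[H+] = −log(4.89 × 10^-3) = 2.31

pH = 2.31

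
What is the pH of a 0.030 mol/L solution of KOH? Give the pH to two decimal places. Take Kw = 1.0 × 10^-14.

pH = 12.48

KOH is a strong base; [OH-] = 0.03 M.
pOH = -log(0.03) = 1.52
pH = 14.00 - 1.52 = 12.48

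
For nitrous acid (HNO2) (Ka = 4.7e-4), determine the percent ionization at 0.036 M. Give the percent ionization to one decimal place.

10.8%

HNO2 ⇌ NO2- + H+; let x = [H+] at equilibrium.
Solve x² + 0.00047x − 1.69e-05 = 0 → x = 3.89 × 10^-3 M
% ionization = x/C₀ × 100% = 3.89 × 10^-3/0.036 × 100% = 10.8%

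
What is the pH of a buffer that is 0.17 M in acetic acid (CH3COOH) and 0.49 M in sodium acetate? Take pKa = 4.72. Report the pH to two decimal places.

Using pH = pKa + log([base]/[acid]) with [base]/[acid] = 0.49/0.17:
pH = 4.72 + (+0.460) = 5.18

pH = 5.18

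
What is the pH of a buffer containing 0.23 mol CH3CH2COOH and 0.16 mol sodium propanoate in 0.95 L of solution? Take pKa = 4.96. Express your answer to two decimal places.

pH = pKa + log([A⁻]/[HA]) = 4.96 + log(0.16/0.23)
pH = 4.96 + (-0.158) = 4.80

pH = 4.80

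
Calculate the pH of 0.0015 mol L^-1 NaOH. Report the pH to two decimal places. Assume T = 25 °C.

NaOH is a strong base; [OH-] = 0.0015 M.
pOH = -log(0.0015) = 2.82
pH = 14.00 - 2.82 = 11.18

pH = 11.18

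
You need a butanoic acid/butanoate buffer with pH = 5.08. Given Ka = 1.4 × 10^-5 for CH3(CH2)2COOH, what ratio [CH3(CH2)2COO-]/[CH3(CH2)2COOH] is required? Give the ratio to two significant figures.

ratio = 1.7

pKa = -log(1.4 × 10^-5) = 4.854
pH = pKa + log(r) ⇒ log(r) = 5.08 − 4.854 = +0.226
r = [CH3(CH2)2COO-]/[CH3(CH2)2COOH] = 10^(+0.226) = 1.68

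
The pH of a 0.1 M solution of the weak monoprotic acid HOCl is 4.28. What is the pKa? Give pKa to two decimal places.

[H+] = 10^(-4.28) = 5.25 × 10^-5 M
At equilibrium [HA] = 0.1 − 5.25 × 10^-5 = 9.99 × 10^-2 M
Ka = [H+][A-]/[HA] = (5.25 × 10^-5)² / 9.99 × 10^-2 = 2.76 × 10^-8
pKa = -log(2.76 × 10^-8) = 7.56

pKa = 7.56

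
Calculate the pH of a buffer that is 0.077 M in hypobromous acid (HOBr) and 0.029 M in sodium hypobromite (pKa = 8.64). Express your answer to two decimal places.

pH = 8.22

pH = pKa + log([A⁻]/[HA]) = 8.64 + log(0.029/0.077)
pH = 8.64 + (-0.424) = 8.22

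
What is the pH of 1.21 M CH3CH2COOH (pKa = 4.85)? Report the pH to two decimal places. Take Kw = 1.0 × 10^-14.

pH = 2.38

CH3CH2COOH ⇌ CH3CH2COO- + H+
Ka = 10^(−4.85) = 1.41 × 10^-5
From the ICE table, Ka = x²/(1.21 − x) = 1.41 × 10^-5.
Since Ka ≪ C₀, x ≈ √(Ka·C₀) = 4.13 × 10^-3 M.
pH = −log[H+] = −log(4.13 × 10^-3) = 2.38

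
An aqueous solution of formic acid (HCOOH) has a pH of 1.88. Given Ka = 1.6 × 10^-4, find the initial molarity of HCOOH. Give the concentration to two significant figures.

[H+] = 10^(-1.88) = 1.32 × 10^-2 M = x
Ka = x²/(C₀ − x) ⇒ C₀ = x + x²/Ka
C₀ = 1.32 × 10^-2 + (1.32 × 10^-2)²/(1.6 × 10^-4) = 1.10 M

C₀ = 1.1 M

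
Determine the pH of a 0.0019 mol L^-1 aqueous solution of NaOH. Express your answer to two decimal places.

NaOH is a strong base; [OH-] = 0.0019 M.
pOH = -log(0.0019) = 2.72
pH = 14.00 - 2.72 = 11.28

pH = 11.28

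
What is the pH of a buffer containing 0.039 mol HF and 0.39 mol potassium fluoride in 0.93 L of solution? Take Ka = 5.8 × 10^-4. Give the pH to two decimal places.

pH = 4.24

pKa = −log(5.8 × 10^-4) = 3.237
Using pH = pKa + log([base]/[acid]) with [base]/[acid] = 0.39/0.039:
pH = 3.237 + (+1.000) = 4.24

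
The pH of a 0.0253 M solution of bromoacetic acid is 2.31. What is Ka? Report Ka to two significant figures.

Ka = 1.2 × 10^-3

[H+] = 10^(-2.31) = 4.90 × 10^-3 M
At equilibrium [HA] = 0.0253 − 4.90 × 10^-3 = 2.04 × 10^-2 M
Ka = [H+][A-]/[HA] = (4.90 × 10^-3)² / 2.04 × 10^-2 = 1.2 × 10^-3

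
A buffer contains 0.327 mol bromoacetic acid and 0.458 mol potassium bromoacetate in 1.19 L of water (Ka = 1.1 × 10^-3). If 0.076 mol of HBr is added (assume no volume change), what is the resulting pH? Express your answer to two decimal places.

pH = 2.94

After neutralization: n(BrCH2COOH) = 0.403 mol, n(BrCH2COO-) = 0.382 mol.
pKa = −log(1.1 × 10^-3) = 2.959
pH = pKa + log([A⁻]/[HA]) = 2.959 + log(0.382/0.403) = 2.959 -0.023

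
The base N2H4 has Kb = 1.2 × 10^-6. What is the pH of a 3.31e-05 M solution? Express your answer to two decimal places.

pH = 8.76

N2H4 + H2O ⇌ N2H5+ + OH-
From the ICE table, Kb = [OH-]²/(3.31e-05 − [OH-]) = 1.2 × 10^-6.
Here C₀/Kb ≈ 27.6, so the small-[OH-] approximation fails. Use the quadratic:
[OH-] = [−1.2e-06 + √(1.2e-06² + 1.59e-10)]/2 = 5.73 × 10^-6 M
pOH = −log(5.73 × 10^-6) = 5.24; pH = 14.00 − 5.24 = 8.76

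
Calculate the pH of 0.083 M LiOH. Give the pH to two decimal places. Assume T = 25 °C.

LiOH is a strong base; [OH-] = 0.083 M.
pOH = -log(0.083) = 1.08
pH = 14.00 - 1.08 = 12.92

pH = 12.92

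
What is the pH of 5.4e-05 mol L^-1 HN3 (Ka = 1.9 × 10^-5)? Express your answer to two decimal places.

HN3 ⇌ N3- + H+
Ka = [H+]²/(5.4e-05 − [H+]) = 1.9 × 10^-5
[H+] is not negligible relative to C₀; solve [H+]² + 1.9e-05·[H+] − 1.03e-09 = 0.
[H+] = (−Ka + √(Ka² + 4·Ka·C₀))/2 = 2.39 × 10^-5 M
pH = −log(2.39 × 10^-5) = 4.62

pH = 4.62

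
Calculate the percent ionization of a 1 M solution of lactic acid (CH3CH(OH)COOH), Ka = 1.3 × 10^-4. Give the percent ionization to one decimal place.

CH3CH(OH)COOH ⇌ CH3CH(OH)COO- + H+; let x = [H+] at equilibrium.
x ≈ √(Ka·C₀) = √(1.3 × 10^-4 × 1) = 1.14 × 10^-2 M
% ionization = x/C₀ × 100% = 1.14 × 10^-2/1 × 100% = 1.1%

1.1%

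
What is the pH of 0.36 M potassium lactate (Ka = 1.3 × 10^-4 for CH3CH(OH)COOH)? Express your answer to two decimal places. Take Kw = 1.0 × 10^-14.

pH = 8.72

CH3CH(OH)COO- is the conjugate base of the weak acid CH3CH(OH)COOH.
Kb = Kw/Ka = 1.0×10^-14 / 1.3 × 10^-4 = 7.69 × 10^-11
From the ICE table, Kb = [OH-]²/(0.36 − [OH-]) = 7.69 × 10^-11.
Neglecting [OH-] in the denominator: [OH-] = √(7.69 × 10^-11 × 0.36) = 5.26 × 10^-6 M
pOH = −log(5.26 × 10^-6) = 5.28; pH = 14.00 − 5.28 = 8.72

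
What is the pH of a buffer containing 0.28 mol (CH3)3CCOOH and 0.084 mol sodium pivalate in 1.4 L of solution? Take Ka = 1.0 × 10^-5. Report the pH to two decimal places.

pH = 4.48

pKa = −log(1.0 × 10^-5) = 5.000
Using pH = pKa + log([base]/[acid]) with [base]/[acid] = 0.084/0.28:
pH = 5.000 + (-0.523) = 4.48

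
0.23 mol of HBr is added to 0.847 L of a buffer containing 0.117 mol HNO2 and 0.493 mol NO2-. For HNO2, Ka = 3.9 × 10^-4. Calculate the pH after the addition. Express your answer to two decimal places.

Added H+ converts NO2- to HNO2: HNO2 → 0.347 mol, NO2- → 0.263 mol.
pKa = −log(3.9 × 10^-4) = 3.409
Henderson–Hasselbalch with mole ratio 0.263/0.347: pH = 3.409 + (-0.120)

pH = 3.29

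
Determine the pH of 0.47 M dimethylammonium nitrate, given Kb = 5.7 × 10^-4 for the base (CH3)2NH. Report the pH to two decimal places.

pH = 5.54

(CH3)2NH2+ is the conjugate acid of the weak base (CH3)2NH.
Ka = Kw/Kb = 1.0×10^-14 / 5.7 × 10^-4 = 1.75 × 10^-11
From the ICE table, Ka = [H+]²/(0.47 − [H+]) = 1.75 × 10^-11.
Since Ka ≪ C₀, [H+] ≈ √(Ka·C₀) = 2.87 × 10^-6 M.
pH = −log[H+] = −log(2.87 × 10^-6) = 5.54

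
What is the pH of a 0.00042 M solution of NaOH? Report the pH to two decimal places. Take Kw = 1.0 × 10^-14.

NaOH is a strong base; [OH-] = 0.00042 M.
pOH = -log(0.00042) = 3.38
pH = 14.00 - 3.38 = 10.62

pH = 10.62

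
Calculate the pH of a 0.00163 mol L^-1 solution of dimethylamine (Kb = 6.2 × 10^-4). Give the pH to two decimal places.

pH = 10.87

(CH3)2NH + H2O ⇌ (CH3)2NH2+ + OH-
From the ICE table, Kb = [OH-]²/(0.00163 − [OH-]) = 6.2 × 10^-4.
[OH-] is not negligible relative to C₀; solve [OH-]² + 0.00062·[OH-] − 1.01e-06 = 0.
[OH-] = (−Kb + √(Kb² + 4·Kb·C₀))/2 = 7.42 × 10^-4 M
pOH = 3.13, so pH = 14.00 − pOH = 10.87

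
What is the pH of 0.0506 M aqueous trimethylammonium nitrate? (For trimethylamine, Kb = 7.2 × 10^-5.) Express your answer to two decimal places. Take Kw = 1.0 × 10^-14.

(CH3)3NH+ is the conjugate acid of the weak base (CH3)3N.
Ka = Kw/Kb = 1.0×10^-14 / 7.2 × 10^-5 = 1.39 × 10^-10
From the ICE table, Ka = [H+]²/(0.0506 − [H+]) = 1.39 × 10^-10.
Since Ka ≪ C₀, [H+] ≈ √(Ka·C₀) = 2.65 × 10^-6 M.
Check: 0.0052% ionized — well under 5%, approximation valid.
pH = −log[H+] = −log(2.65 × 10^-6) = 5.58

pH = 5.58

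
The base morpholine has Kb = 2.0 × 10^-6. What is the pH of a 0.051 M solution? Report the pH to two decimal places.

pH = 10.50

C4H8ONH + H2O ⇌ C4H8ONH2+ + OH-
Let x = [OH-] at equilibrium. Kb = x²/(0.051 − x).
Assume x ≪ 0.051: x ≈ √(2.0 × 10^-6 × 0.051) = 3.19 × 10^-4 M
pOH = 3.50, so pH = 14.00 − pOH = 10.50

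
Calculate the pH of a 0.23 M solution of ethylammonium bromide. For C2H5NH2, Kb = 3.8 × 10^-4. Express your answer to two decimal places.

pH = 5.61

C2H5NH3+ is the conjugate acid of the weak base C2H5NH2.
Ka = Kw/Kb = 1.0×10^-14 / 3.8 × 10^-4 = 2.63 × 10^-11
Ka = [H+]²/(0.23 − [H+]) = 2.63 × 10^-11
Since Ka ≪ C₀, [H+] ≈ √(Ka·C₀) = 2.46 × 10^-6 M.
([H+]/C₀ = 0.0011% < 5%, so the approximation holds.)
pH = −log(2.46 × 10^-6) = 5.61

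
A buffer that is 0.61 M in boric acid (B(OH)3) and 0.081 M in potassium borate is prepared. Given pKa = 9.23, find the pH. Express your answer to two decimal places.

Using pH = pKa + log([base]/[acid]) with [base]/[acid] = 0.081/0.61:
pH = 9.23 + (-0.877) = 8.35

pH = 8.35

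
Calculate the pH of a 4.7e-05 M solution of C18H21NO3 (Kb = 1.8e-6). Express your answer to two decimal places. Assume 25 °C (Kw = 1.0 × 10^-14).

pH = 8.92

C18H21NO3 + H2O ⇌ C18H22NO3+ + OH-
Kb = [OH-]²/(4.7e-05 − [OH-]) = 1.8 × 10^-6
[OH-] is not negligible relative to C₀; solve [OH-]² + 1.8e-06·[OH-] − 8.46e-11 = 0.
[OH-] = (−Kb + √(Kb² + 4·Kb·C₀))/2 = 8.34 × 10^-6 M
pOH = −log(8.34 × 10^-6) = 5.08; pH = 14.00 − 5.08 = 8.92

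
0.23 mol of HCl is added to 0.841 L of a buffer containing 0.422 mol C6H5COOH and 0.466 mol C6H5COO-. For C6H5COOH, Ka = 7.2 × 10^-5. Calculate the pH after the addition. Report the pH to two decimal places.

pH = 3.70

Added H+ converts C6H5COO- to C6H5COOH: C6H5COOH → 0.652 mol, C6H5COO- → 0.236 mol.
pKa = −log(7.2 × 10^-5) = 4.143
pH = pKa + log(n_C6H5COO-/n_C6H5COOH) = 4.143 + log(0.236/0.652) = 4.143 + (-0.441)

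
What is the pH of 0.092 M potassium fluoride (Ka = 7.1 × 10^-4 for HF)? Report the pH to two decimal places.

F- is the conjugate base of the weak acid HF.
Kb = Kw/Ka = 1.0×10^-14 / 7.1 × 10^-4 = 1.41 × 10^-11
From the ICE table, Kb = [OH-]²/(0.092 − [OH-]) = 1.41 × 10^-11.
Assume [OH-] ≪ 0.092: [OH-] ≈ √(1.41 × 10^-11 × 0.092) = 1.14 × 10^-6 M
pOH = 5.94, so pH = 14.00 − pOH = 8.06

pH = 8.06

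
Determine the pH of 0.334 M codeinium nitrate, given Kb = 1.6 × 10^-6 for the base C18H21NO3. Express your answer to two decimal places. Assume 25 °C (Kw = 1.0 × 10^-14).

pH = 4.34

C18H22NO3+ is the conjugate acid of the weak base C18H21NO3.
Ka = Kw/Kb = 1.0×10^-14 / 1.6 × 10^-6 = 6.25 × 10^-9
From the ICE table, Ka = [H+]²/(0.334 − [H+]) = 6.25 × 10^-9.
Neglecting [H+] in the denominator: [H+] = √(6.25 × 10^-9 × 0.334) = 4.57 × 10^-5 M
Check: 0.014% ionized — well under 5%, approximation valid.
pH = −log(4.57 × 10^-5) = 4.34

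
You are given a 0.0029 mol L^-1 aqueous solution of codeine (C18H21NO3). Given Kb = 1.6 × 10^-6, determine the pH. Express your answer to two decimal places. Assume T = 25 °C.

C18H21NO3 + H2O ⇌ C18H22NO3+ + OH-
From the ICE table, Kb = x²/(0.0029 − x) = 1.6 × 10^-6.
Assume x ≪ 0.0029: x ≈ √(1.6 × 10^-6 × 0.0029) = 6.81 × 10^-5 M
pOH = −log(6.81 × 10^-5) = 4.17; pH = 14.00 − 4.17 = 9.83

pH = 9.83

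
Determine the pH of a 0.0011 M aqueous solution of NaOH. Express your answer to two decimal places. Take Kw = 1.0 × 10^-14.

pH = 11.04

NaOH is a strong base; [OH-] = 0.0011 M.
pOH = -log(0.0011) = 2.96
pH = 14.00 - 2.96 = 11.04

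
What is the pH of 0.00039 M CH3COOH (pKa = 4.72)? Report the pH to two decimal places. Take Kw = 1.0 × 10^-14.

pH = 4.11

CH3COOH ⇌ CH3COO- + H+
Ka = 10^(−4.72) = 1.91 × 10^-5
From the ICE table, Ka = [H+]²/(0.00039 − [H+]) = 1.91 × 10^-5.
The 5% rule fails; solving [H+]² + Ka·[H+] − Ka·C₀ = 0 exactly:
[H+] = (−Ka + √(Ka² + 4·Ka·C₀))/2 = 7.73 × 10^-5 M
pH = −log[H+] = −log(7.73 × 10^-5) = 4.11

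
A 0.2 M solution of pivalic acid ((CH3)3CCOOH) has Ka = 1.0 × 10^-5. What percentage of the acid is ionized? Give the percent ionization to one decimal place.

0.7%

(CH3)3CCOOH ⇌ (CH3)3CCOO- + H+; let x = [H+] at equilibrium.
x ≈ √(Ka·C₀) = √(1.0 × 10^-5 × 0.2) = 1.41 × 10^-3 M
Fraction ionized = 1.41 × 10^-3 / 0.2 = 0.0071 → 0.7%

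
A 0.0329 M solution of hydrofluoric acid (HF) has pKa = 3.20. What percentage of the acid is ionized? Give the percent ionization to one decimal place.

12.9%

HF ⇌ F- + H+; let x = [H+] at equilibrium.
Ka = 10^(−3.20) = 6.31 × 10^-4
Solve x² + 0.000631x − 2.08e-05 = 0 → x = 4.25 × 10^-3 M
% ionization = x/C₀ × 100% = 4.25 × 10^-3/0.0329 × 100% = 12.9%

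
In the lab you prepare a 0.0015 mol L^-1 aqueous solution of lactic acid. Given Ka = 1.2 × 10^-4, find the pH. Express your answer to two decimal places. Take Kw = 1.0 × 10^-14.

pH = 3.43

CH3CH(OH)COOH ⇌ CH3CH(OH)COO- + H+
Ka = x²/(0.0015 − x) = 1.2 × 10^-4
Here C₀/Ka ≈ 12.5, so the small-x approximation fails. Use the quadratic:
x = [−0.00012 + √(0.00012² + 7.2e-07)]/2 = 3.68 × 10^-4 M
pH = −log(3.68 × 10^-4) = 3.43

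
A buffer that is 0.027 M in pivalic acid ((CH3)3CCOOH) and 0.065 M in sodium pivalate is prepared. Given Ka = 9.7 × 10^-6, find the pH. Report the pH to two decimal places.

pKa = −log(9.7 × 10^-6) = 5.013
Using pH = pKa + log([base]/[acid]) with [base]/[acid] = 0.065/0.027:
pH = 5.013 + (+0.382) = 5.39

pH = 5.39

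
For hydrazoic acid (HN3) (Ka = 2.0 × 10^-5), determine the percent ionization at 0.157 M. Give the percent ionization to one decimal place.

HN3 ⇌ N3- + H+; let x = [H+] at equilibrium.
x ≈ √(Ka·C₀) = √(2.0 × 10^-5 × 0.157) = 1.77 × 10^-3 M
% ionization = x/C₀ × 100% = 1.77 × 10^-3/0.157 × 100% = 1.1%

1.1%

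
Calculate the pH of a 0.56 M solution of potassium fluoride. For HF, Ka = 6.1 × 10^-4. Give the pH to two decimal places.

F- is the conjugate base of the weak acid HF.
Kb = Kw/Ka = 1.0×10^-14 / 6.1 × 10^-4 = 1.64 × 10^-11
Kb = [OH-]²/(0.56 − [OH-]) = 1.64 × 10^-11
Assume [OH-] ≪ 0.56: [OH-] ≈ √(1.64 × 10^-11 × 0.56) = 3.03 × 10^-6 M
([OH-]/C₀ = 0.00054% < 5%, so the approximation holds.)
pOH = 5.52, so pH = 14.00 − pOH = 8.48

pH = 8.48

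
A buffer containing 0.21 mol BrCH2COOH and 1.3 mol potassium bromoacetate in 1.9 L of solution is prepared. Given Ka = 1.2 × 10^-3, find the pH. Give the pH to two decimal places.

pKa = −log(1.2 × 10^-3) = 2.921
Henderson–Hasselbalch: pH = pKa + log([BrCH2COO-]/[BrCH2COOH]) = 2.921 + log(1.3/0.21)
pH = 2.921 + (+0.792) = 3.71

pH = 3.71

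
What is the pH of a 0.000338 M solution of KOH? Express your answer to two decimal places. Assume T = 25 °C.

pH = 10.53

KOH is a strong base; [OH-] = 0.000338 M.
pOH = -log(0.000338) = 3.47
pH = 14.00 - 3.47 = 10.53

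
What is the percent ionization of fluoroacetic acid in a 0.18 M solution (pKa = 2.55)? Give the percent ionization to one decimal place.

FCH2COOH ⇌ FCH2COO- + H+; let x = [H+] at equilibrium.
Ka = 10^(−2.55) = 2.82 × 10^-3
Ka = x²/(C₀ − x); solving the quadratic gives x = 2.12 × 10^-2 M.
% ionization = x/C₀ × 100% = 2.12 × 10^-2/0.18 × 100% = 11.8%

11.8%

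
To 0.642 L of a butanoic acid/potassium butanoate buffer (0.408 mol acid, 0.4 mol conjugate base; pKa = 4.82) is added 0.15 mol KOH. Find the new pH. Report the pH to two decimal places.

After neutralization: n(CH3(CH2)2COOH) = 0.258 mol, n(CH3(CH2)2COO-) = 0.55 mol.
pH = pKa + log([A⁻]/[HA]) = 4.82 + log(0.55/0.258) = 4.82 +0.329

pH = 5.15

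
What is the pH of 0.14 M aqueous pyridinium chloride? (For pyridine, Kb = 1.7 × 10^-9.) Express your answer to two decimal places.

C5H5NH+ is the conjugate acid of the weak base C5H5N.
Ka = Kw/Kb = 1.0×10^-14 / 1.7 × 10^-9 = 5.88 × 10^-6
Ka = [H+]²/(0.14 − [H+]) = 5.88 × 10^-6
Since Ka ≪ C₀, [H+] ≈ √(Ka·C₀) = 9.07 × 10^-4 M.
pH = −log(9.07 × 10^-4) = 3.04

pH = 3.04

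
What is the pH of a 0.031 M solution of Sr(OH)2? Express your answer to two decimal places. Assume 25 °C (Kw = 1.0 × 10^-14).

Sr(OH)2 is a strong base (each formula unit releases 2 OH-); [OH-] = 0.062 M.
pOH = -log(0.062) = 1.21
pH = 14.00 - 1.21 = 12.79

pH = 12.79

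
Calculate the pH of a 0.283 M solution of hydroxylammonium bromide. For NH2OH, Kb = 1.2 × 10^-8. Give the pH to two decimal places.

pH = 3.31

NH3OH+ is the conjugate acid of the weak base NH2OH.
Ka = Kw/Kb = 1.0×10^-14 / 1.2 × 10^-8 = 8.33 × 10^-7
Ka = [H+]²/(0.283 − [H+]) = 8.33 × 10^-7
Assume [H+] ≪ 0.283: [H+] ≈ √(8.33 × 10^-7 × 0.283) = 4.86 × 10^-4 M
pH = −log[H+] = −log(4.86 × 10^-4) = 3.31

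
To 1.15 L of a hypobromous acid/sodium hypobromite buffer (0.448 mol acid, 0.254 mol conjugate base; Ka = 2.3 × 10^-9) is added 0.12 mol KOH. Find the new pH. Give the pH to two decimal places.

pH = 8.70

After neutralization: n(HOBr) = 0.328 mol, n(OBr-) = 0.374 mol.
pKa = −log(2.3 × 10^-9) = 8.638
Henderson–Hasselbalch with mole ratio 0.374/0.328: pH = 8.638 + (+0.057)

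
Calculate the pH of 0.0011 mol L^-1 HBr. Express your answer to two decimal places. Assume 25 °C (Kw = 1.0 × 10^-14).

HBr is a strong acid and dissociates completely, so [H+] = 0.0011 M.
pH = -log(0.0011) = 2.96

pH = 2.96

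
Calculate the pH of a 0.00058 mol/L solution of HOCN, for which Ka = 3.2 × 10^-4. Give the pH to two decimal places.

pH = 3.52

HOCN ⇌ OCN- + H+
From the ICE table, Ka = [H+]²/(0.00058 − [H+]) = 3.2 × 10^-4.
[H+] is not negligible relative to C₀; solve [H+]² + 0.00032·[H+] − 1.86e-07 = 0.
[H+] = [−0.00032 + √(0.00032² + 7.42e-07)]/2 = 3.00 × 10^-4 M
pH = −log[H+] = −log(3.00 × 10^-4) = 3.52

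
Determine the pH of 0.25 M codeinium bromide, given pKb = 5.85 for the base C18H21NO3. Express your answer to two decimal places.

C18H22NO3+ is the conjugate acid of the weak base C18H21NO3.
Kb = 10^(−5.85) = 1.41 × 10^-6
Ka = Kw/Kb = 1.0×10^-14 / 1.41 × 10^-6 = 7.09 × 10^-9
From the ICE table, Ka = [H+]²/(0.25 − [H+]) = 7.09 × 10^-9.
Since Ka ≪ C₀, [H+] ≈ √(Ka·C₀) = 4.21 × 10^-5 M.
pH = −log(4.21 × 10^-5) = 4.38

pH = 4.38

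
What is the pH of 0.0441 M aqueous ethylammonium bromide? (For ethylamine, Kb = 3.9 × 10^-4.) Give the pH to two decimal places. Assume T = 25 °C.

pH = 5.97

C2H5NH3+ is the conjugate acid of the weak base C2H5NH2.
Ka = Kw/Kb = 1.0×10^-14 / 3.9 × 10^-4 = 2.56 × 10^-11
Let x = [H+] at equilibrium. Ka = x²/(0.0441 − x).
Since Ka ≪ C₀, x ≈ √(Ka·C₀) = 1.06 × 10^-6 M.
(x/C₀ = 0.0024% < 5%, so the approximation holds.)
pH = −log(1.06 × 10^-6) = 5.97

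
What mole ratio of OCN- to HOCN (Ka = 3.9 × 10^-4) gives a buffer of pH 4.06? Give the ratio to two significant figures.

ratio = 4.5

pKa = -log(3.9 × 10^-4) = 3.409
pH = pKa + log(r) ⇒ log(r) = 4.06 − 3.409 = +0.651
r = [OCN-]/[HOCN] = 10^(+0.651) = 4.48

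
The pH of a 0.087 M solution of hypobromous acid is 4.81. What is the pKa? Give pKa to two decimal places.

pKa = 8.56

[H+] = 10^(-4.81) = 1.55 × 10^-5 M
At equilibrium [HA] = 0.087 − 1.55 × 10^-5 = 8.70 × 10^-2 M
Ka = [H+][A-]/[HA] = (1.55 × 10^-5)² / 8.70 × 10^-2 = 2.76 × 10^-9
pKa = -log(2.76 × 10^-9) = 8.56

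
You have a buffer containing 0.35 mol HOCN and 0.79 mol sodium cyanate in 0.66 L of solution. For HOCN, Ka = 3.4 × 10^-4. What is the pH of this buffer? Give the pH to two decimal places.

pKa = −log(3.4 × 10^-4) = 3.469
pH = pKa + log([A⁻]/[HA]) = 3.469 + log(0.79/0.35)
pH = 3.469 + (+0.354) = 3.82

pH = 3.82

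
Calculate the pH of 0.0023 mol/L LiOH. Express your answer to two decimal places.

pH = 11.36

LiOH is a strong base; [OH-] = 0.0023 M.
pOH = -log(0.0023) = 2.64
pH = 14.00 - 2.64 = 11.36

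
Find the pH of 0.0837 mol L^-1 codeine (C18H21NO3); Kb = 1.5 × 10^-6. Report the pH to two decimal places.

pH = 10.55

C18H21NO3 + H2O ⇌ C18H22NO3+ + OH-
From the ICE table, Kb = [OH-]²/(0.0837 − [OH-]) = 1.5 × 10^-6.
Since Kb ≪ C₀, [OH-] ≈ √(Kb·C₀) = 3.54 × 10^-4 M.
pOH = −log(3.54 × 10^-4) = 3.45; pH = 14.00 − 3.45 = 10.55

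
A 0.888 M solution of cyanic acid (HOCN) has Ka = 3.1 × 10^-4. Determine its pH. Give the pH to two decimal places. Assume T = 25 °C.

pH = 1.78

HOCN ⇌ OCN- + H+
Ka = x²/(0.888 − x) = 3.1 × 10^-4
Since Ka ≪ C₀, x ≈ √(Ka·C₀) = 1.66 × 10^-2 M.
pH = −log[H+] = −log(1.66 × 10^-2) = 1.78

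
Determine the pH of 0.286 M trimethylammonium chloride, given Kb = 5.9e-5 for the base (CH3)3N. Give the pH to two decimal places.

pH = 5.16

(CH3)3NH+ is the conjugate acid of the weak base (CH3)3N.
Ka = Kw/Kb = 1.0×10^-14 / 5.9 × 10^-5 = 1.69 × 10^-10
Ka = [H+]²/(0.286 − [H+]) = 1.69 × 10^-10
Assume [H+] ≪ 0.286: [H+] ≈ √(1.69 × 10^-10 × 0.286) = 6.95 × 10^-6 M
pH = −log[H+] = −log(6.95 × 10^-6) = 5.16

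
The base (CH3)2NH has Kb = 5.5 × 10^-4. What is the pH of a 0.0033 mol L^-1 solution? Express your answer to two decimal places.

(CH3)2NH + H2O ⇌ (CH3)2NH2+ + OH-
From the ICE table, Kb = [OH-]²/(0.0033 − [OH-]) = 5.5 × 10^-4.
[OH-] is not negligible relative to C₀; solve [OH-]² + 0.00055·[OH-] − 1.82e-06 = 0.
[OH-] = (−Kb + √(Kb² + 4·Kb·C₀))/2 = 1.10 × 10^-3 M
pOH = 2.96, so pH = 14.00 − pOH = 11.04

pH = 11.04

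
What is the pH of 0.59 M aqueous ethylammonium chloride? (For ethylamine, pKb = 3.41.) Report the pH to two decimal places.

pH = 5.41

C2H5NH3+ is the conjugate acid of the weak base C2H5NH2.
Kb = 10^(−3.41) = 3.89 × 10^-4
Ka = Kw/Kb = 1.0×10^-14 / 3.89 × 10^-4 = 2.57 × 10^-11
Let x = [H+] at equilibrium. Ka = x²/(0.59 − x).
Neglecting x in the denominator: x = √(2.57 × 10^-11 × 0.59) = 3.89 × 10^-6 M
pH = −log[H+] = −log(3.89 × 10^-6) = 5.41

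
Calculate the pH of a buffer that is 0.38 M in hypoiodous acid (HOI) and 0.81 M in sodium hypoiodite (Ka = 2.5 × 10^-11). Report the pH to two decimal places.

pH = 10.93

pKa = −log(2.5 × 10^-11) = 10.602
pH = pKa + log([A⁻]/[HA]) = 10.602 + log(0.81/0.38)
pH = 10.602 + (+0.329) = 10.93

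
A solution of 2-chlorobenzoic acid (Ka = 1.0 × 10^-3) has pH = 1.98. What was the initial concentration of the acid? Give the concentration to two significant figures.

C₀ = 1.2 × 10^-1 M

[H+] = 10^(-1.98) = 1.05 × 10^-2 M = x
Ka = x²/(C₀ − x) ⇒ C₀ = x + x²/Ka
C₀ = 1.05 × 10^-2 + (1.05 × 10^-2)²/(1.0 × 10^-3) = 1.21 × 10^-1 M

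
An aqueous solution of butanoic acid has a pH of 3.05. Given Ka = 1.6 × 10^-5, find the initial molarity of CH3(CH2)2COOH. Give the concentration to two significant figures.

C₀ = 5.1 × 10^-2 M

[H+] = 10^(-3.05) = 8.91 × 10^-4 M = x
Ka = x²/(C₀ − x) ⇒ C₀ = x + x²/Ka
C₀ = 8.91 × 10^-4 + (8.91 × 10^-4)²/(1.6 × 10^-5) = 5.05 × 10^-2 M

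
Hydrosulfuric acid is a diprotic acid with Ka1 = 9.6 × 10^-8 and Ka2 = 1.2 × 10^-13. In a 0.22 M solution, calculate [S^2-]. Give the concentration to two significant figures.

1.2 × 10^-13 M

First ionization gives [H+] ≈ [HS-] = 1.45 × 10^-4 M.
Second step: Ka2 = [H+][S^2-]/[HS-] ≈ [S^2-] (since [H+] ≈ [HS-]).
So [S^2-] ≈ Ka2.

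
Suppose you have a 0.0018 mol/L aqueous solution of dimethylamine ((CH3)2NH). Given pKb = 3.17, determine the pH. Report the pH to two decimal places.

(CH3)2NH + H2O ⇌ (CH3)2NH2+ + OH-
Kb = 10^(−3.17) = 6.76 × 10^-4
Kb = [OH-]²/(0.0018 − [OH-]) = 6.76 × 10^-4
The 5% rule fails; solving [OH-]² + Kb·[OH-] − Kb·C₀ = 0 exactly:
[OH-] = [−0.000676 + √(0.000676² + 4.87e-06)]/2 = 8.16 × 10^-4 M
pOH = 3.09, so pH = 14.00 − pOH = 10.91

pH = 10.91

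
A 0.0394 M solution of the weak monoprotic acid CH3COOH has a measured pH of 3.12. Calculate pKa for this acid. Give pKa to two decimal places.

[H+] = 10^(-3.12) = 7.59 × 10^-4 M
At equilibrium [HA] = 0.0394 − 7.59 × 10^-4 = 3.86 × 10^-2 M
Ka = [H+][A-]/[HA] = (7.59 × 10^-4)² / 3.86 × 10^-2 = 1.49 × 10^-5
pKa = -log(1.49 × 10^-5) = 4.83

pKa = 4.83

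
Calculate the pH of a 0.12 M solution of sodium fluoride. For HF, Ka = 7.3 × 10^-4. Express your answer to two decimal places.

F- is the conjugate base of the weak acid HF.
Kb = Kw/Ka = 1.0×10^-14 / 7.3 × 10^-4 = 1.37 × 10^-11
From the ICE table, Kb = x²/(0.12 − x) = 1.37 × 10^-11.
Since Kb ≪ C₀, x ≈ √(Kb·C₀) = 1.28 × 10^-6 M.
pOH = −log(1.28 × 10^-6) = 5.89; pH = 14.00 − 5.89 = 8.11

pH = 8.11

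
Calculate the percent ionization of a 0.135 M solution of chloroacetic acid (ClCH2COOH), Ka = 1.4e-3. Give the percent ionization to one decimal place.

9.7%

ClCH2COOH ⇌ ClCH2COO- + H+; let x = [H+] at equilibrium.
Ka = x²/(C₀ − x); solving the quadratic gives x = 1.31 × 10^-2 M.
Fraction ionized = 1.31 × 10^-2 / 0.135 = 0.0970 → 9.7%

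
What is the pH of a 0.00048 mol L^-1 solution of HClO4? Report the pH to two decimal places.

pH = 3.32

HClO4 is a strong acid and dissociates completely, so [H+] = 0.00048 M.
pH = -log(0.00048) = 3.32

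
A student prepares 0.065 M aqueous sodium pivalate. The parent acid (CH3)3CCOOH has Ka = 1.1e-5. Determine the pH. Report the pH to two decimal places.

pH = 8.89

(CH3)3CCOO- is the conjugate base of the weak acid (CH3)3CCOOH.
Kb = Kw/Ka = 1.0×10^-14 / 1.1 × 10^-5 = 9.09 × 10^-10
From the ICE table, Kb = [OH-]²/(0.065 − [OH-]) = 9.09 × 10^-10.
Neglecting [OH-] in the denominator: [OH-] = √(9.09 × 10^-10 × 0.065) = 7.69 × 10^-6 M
pOH = 5.11, so pH = 14.00 − pOH = 8.89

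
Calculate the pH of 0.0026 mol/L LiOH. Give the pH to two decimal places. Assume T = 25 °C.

LiOH is a strong base; [OH-] = 0.0026 M.
pOH = -log(0.0026) = 2.59
pH = 14.00 - 2.59 = 11.41

pH = 11.41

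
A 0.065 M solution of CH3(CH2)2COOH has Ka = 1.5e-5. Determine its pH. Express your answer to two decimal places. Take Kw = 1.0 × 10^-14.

CH3(CH2)2COOH ⇌ CH3(CH2)2COO- + H+
Let x = [H+] at equilibrium. Ka = x²/(0.065 − x).
Since Ka ≪ C₀, x ≈ √(Ka·C₀) = 9.87 × 10^-4 M.
pH = −log(9.87 × 10^-4) = 3.01

pH = 3.01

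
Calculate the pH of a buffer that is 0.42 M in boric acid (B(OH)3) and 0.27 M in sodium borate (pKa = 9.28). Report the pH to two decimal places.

pH = 9.09

Henderson–Hasselbalch: pH = pKa + log([B(OH)4-]/[B(OH)3]) = 9.28 + log(0.27/0.42)
pH = 9.28 + (-0.192) = 9.09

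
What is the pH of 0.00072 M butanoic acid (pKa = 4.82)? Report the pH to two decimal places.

CH3(CH2)2COOH ⇌ CH3(CH2)2COO- + H+
Ka = 10^(−4.82) = 1.51 × 10^-5
Ka = [H+]²/(0.00072 − [H+]) = 1.51 × 10^-5
[H+] is not negligible relative to C₀; solve [H+]² + 1.51e-05·[H+] − 1.09e-08 = 0.
[H+] = (−Ka + √(Ka² + 4·Ka·C₀))/2 = 9.70 × 10^-5 M
pH = −log(9.70 × 10^-5) = 4.01

pH = 4.01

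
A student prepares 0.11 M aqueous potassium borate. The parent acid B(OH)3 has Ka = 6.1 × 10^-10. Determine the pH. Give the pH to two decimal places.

pH = 11.13

B(OH)4- is the conjugate base of the weak acid B(OH)3.
Kb = Kw/Ka = 1.0×10^-14 / 6.1 × 10^-10 = 1.64 × 10^-5
Let x = [OH-] at equilibrium. Kb = x²/(0.11 − x).
Assume x ≪ 0.11: x ≈ √(1.64 × 10^-5 × 0.11) = 1.34 × 10^-3 M
pOH = −log(1.34 × 10^-3) = 2.87; pH = 14.00 − 2.87 = 11.13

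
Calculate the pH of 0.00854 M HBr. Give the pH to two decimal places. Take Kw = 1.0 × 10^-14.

pH = 2.07

HBr is a strong acid and dissociates completely, so [H+] = 0.00854 M.
pH = -log(0.00854) = 2.07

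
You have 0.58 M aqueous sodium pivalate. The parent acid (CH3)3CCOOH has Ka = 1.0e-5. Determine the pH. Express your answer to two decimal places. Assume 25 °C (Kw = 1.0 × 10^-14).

pH = 9.38

(CH3)3CCOO- is the conjugate base of the weak acid (CH3)3CCOOH.
Kb = Kw/Ka = 1.0×10^-14 / 1.0 × 10^-5 = 1.00 × 10^-9
Kb = [OH-]²/(0.58 − [OH-]) = 1.00 × 10^-9
Neglecting [OH-] in the denominator: [OH-] = √(1.00 × 10^-9 × 0.58) = 2.41 × 10^-5 M
Check: 0.0042% ionized — well under 5%, approximation valid.
pOH = 4.62, so pH = 14.00 − pOH = 9.38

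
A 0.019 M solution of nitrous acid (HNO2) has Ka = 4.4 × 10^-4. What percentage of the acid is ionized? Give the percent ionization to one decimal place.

HNO2 ⇌ NO2- + H+; let x = [H+] at equilibrium.
Solve x² + 0.00044x − 8.36e-06 = 0 → x = 2.68 × 10^-3 M
% ionization = x/C₀ × 100% = 2.68 × 10^-3/0.019 × 100% = 14.1%

14.1%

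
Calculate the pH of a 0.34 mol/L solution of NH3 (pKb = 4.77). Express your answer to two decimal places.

pH = 11.38

NH3 + H2O ⇌ NH4+ + OH-
Kb = 10^(−4.77) = 1.70 × 10^-5
From the ICE table, Kb = [OH-]²/(0.34 − [OH-]) = 1.70 × 10^-5.
Since Kb ≪ C₀, [OH-] ≈ √(Kb·C₀) = 2.40 × 10^-3 M.
Check: 0.71% ionized — well under 5%, approximation valid.
pOH = −log(2.40 × 10^-3) = 2.62; pH = 14.00 − 2.62 = 11.38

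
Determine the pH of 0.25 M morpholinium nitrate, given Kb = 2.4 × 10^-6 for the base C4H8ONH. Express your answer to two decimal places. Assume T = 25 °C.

pH = 4.49

C4H8ONH2+ is the conjugate acid of the weak base C4H8ONH.
Ka = Kw/Kb = 1.0×10^-14 / 2.4 × 10^-6 = 4.17 × 10^-9
From the ICE table, Ka = [H+]²/(0.25 − [H+]) = 4.17 × 10^-9.
Neglecting [H+] in the denominator: [H+] = √(4.17 × 10^-9 × 0.25) = 3.23 × 10^-5 M
Check: 0.013% ionized — well under 5%, approximation valid.
pH = −log[H+] = −log(3.23 × 10^-5) = 4.49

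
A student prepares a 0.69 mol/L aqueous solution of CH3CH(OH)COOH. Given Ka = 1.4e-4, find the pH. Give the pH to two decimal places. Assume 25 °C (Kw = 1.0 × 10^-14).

CH3CH(OH)COOH ⇌ CH3CH(OH)COO- + H+
From the ICE table, Ka = [H+]²/(0.69 − [H+]) = 1.4 × 10^-4.
Since Ka ≪ C₀, [H+] ≈ √(Ka·C₀) = 9.83 × 10^-3 M.
([H+]/C₀ = 1.4% < 5%, so the approximation holds.)
pH = −log(9.83 × 10^-3) = 2.01

pH = 2.01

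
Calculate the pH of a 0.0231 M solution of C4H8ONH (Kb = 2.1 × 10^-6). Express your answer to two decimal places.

C4H8ONH + H2O ⇌ C4H8ONH2+ + OH-
From the ICE table, Kb = [OH-]²/(0.0231 − [OH-]) = 2.1 × 10^-6.
Assume [OH-] ≪ 0.0231: [OH-] ≈ √(2.1 × 10^-6 × 0.0231) = 2.20 × 10^-4 M
([OH-]/C₀ = 0.95% < 5%, so the approximation holds.)
pOH = 3.66, so pH = 14.00 − pOH = 10.34

pH = 10.34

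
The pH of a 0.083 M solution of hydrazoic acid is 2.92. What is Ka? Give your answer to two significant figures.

Ka = 1.8 × 10^-5

[H+] = 10^(-2.92) = 1.20 × 10^-3 M
At equilibrium [HA] = 0.083 − 1.20 × 10^-3 = 8.18 × 10^-2 M
Ka = [H+][A-]/[HA] = (1.20 × 10^-3)² / 8.18 × 10^-2 = 1.8 × 10^-5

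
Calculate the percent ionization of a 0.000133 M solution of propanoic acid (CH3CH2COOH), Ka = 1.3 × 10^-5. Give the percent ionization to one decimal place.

26.8%

CH3CH2COOH ⇌ CH3CH2COO- + H+; let x = [H+] at equilibrium.
Ka = x²/(C₀ − x); solving the quadratic gives x = 3.56 × 10^-5 M.
Fraction ionized = 3.56 × 10^-5 / 0.000133 = 0.2677 → 26.8%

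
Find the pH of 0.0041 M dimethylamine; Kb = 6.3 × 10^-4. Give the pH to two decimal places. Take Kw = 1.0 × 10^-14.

(CH3)2NH + H2O ⇌ (CH3)2NH2+ + OH-
From the ICE table, Kb = [OH-]²/(0.0041 − [OH-]) = 6.3 × 10^-4.
Here C₀/Kb ≈ 6.51, so the small-[OH-] approximation fails. Use the quadratic:
[OH-] = (−Kb + √(Kb² + 4·Kb·C₀))/2 = 1.32 × 10^-3 M
pOH = −log(1.32 × 10^-3) = 2.88; pH = 14.00 − 2.88 = 11.12

pH = 11.12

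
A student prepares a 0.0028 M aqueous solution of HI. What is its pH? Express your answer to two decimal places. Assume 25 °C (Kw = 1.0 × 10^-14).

HI is a strong acid and dissociates completely, so [H+] = 0.0028 M.
pH = -log(0.0028) = 2.55

pH = 2.55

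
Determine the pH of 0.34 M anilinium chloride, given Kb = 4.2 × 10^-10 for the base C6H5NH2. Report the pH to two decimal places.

pH = 2.55

C6H5NH3+ is the conjugate acid of the weak base C6H5NH2.
Ka = Kw/Kb = 1.0×10^-14 / 4.2 × 10^-10 = 2.38 × 10^-5
From the ICE table, Ka = [H+]²/(0.34 − [H+]) = 2.38 × 10^-5.
Neglecting [H+] in the denominator: [H+] = √(2.38 × 10^-5 × 0.34) = 2.84 × 10^-3 M
([H+]/C₀ = 0.84% < 5%, so the approximation holds.)
pH = −log(2.84 × 10^-3) = 2.55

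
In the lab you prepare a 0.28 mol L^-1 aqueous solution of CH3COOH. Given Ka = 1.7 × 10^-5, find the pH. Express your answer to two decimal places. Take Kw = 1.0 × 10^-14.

CH3COOH ⇌ CH3COO- + H+
From the ICE table, Ka = [H+]²/(0.28 − [H+]) = 1.7 × 10^-5.
Assume [H+] ≪ 0.28: [H+] ≈ √(1.7 × 10^-5 × 0.28) = 2.18 × 10^-3 M
Check: 0.78% ionized — well under 5%, approximation valid.
pH = −log(2.18 × 10^-3) = 2.66

pH = 2.66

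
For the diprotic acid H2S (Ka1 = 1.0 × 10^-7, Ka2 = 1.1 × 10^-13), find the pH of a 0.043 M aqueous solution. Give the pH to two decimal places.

Ka1 ≫ Ka2, so treat the first dissociation as the only significant source of H+.
Ka1 = x²/(0.043 − x) = 1.0 × 10^-7
x ≈ √(1.0 × 10^-7 × 0.043) = 6.56 × 10^-5 M
pH = −log(6.56 × 10^-5) = 4.18

pH = 4.18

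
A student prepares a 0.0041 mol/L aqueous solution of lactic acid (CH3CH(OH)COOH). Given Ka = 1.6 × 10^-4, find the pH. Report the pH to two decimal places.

pH = 3.13

CH3CH(OH)COOH ⇌ CH3CH(OH)COO- + H+
Ka = [H+]²/(0.0041 − [H+]) = 1.6 × 10^-4
Here C₀/Ka ≈ 25.6, so the small-[H+] approximation fails. Use the quadratic:
[H+] = [−0.00016 + √(0.00016² + 2.62e-06)]/2 = 7.34 × 10^-4 M
pH = −log[H+] = −log(7.34 × 10^-4) = 3.13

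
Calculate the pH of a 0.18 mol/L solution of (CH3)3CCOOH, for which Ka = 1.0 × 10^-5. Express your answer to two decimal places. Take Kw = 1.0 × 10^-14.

pH = 2.87

(CH3)3CCOOH ⇌ (CH3)3CCOO- + H+
Ka = [H+]²/(0.18 − [H+]) = 1.0 × 10^-5
Assume [H+] ≪ 0.18: [H+] ≈ √(1.0 × 10^-5 × 0.18) = 1.34 × 10^-3 M
([H+]/C₀ = 0.75% < 5%, so the approximation holds.)
pH = −log(1.34 × 10^-3) = 2.87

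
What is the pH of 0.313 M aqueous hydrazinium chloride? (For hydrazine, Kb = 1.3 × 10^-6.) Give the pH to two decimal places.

pH = 4.31

N2H5+ is the conjugate acid of the weak base N2H4.
Ka = Kw/Kb = 1.0×10^-14 / 1.3 × 10^-6 = 7.69 × 10^-9
Let x = [H+] at equilibrium. Ka = x²/(0.313 − x).
Neglecting x in the denominator: x = √(7.69 × 10^-9 × 0.313) = 4.91 × 10^-5 M
Check: 0.016% ionized — well under 5%, approximation valid.
pH = −log[H+] = −log(4.91 × 10^-5) = 4.31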